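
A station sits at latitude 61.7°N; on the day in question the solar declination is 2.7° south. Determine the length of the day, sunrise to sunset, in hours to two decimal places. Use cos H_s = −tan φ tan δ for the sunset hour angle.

cos H_s = −tan(61.7°) · tan(-2.7°) = 0.0876, so H_s = arccos(0.0876) = 84.97°.
Day length = 2 H_s / 15° h⁻¹ = 169.94° / 15 = 11.329 h.

11.33 hours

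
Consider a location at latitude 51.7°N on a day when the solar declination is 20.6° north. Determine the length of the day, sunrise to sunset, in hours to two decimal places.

−tan φ tan δ = −(1.2662)(0.3759) = -0.4760; H_s = arccos(-0.4760) = 118.42°.
Day length = 2 H_s / 15° h⁻¹ = 236.84° / 15 = 15.789 h.

15.79 hours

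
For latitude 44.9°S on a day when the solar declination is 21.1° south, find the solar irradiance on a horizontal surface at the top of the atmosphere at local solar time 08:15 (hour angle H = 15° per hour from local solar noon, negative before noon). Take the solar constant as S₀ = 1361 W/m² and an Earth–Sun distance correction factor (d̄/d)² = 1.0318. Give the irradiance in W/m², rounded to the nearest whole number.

872 W/m²

Hour angle H = 15° × (8.25 − 12) = -56.25°.
cos θ_z = sin(-44.9°) sin(-21.1°) + cos(-44.9°) cos(-21.1°) cos(-56.25°) = 0.2541 + 0.3671 = 0.6212.
Top-of-atmosphere irradiance = S₀ (d̄/d)² cos θ_z = 1361 × 1.0318 × 0.6212 = 872.34 W/m².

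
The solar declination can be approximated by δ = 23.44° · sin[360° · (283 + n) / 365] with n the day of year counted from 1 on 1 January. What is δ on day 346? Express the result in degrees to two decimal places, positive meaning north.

360 × (283 + 346) / 365 = 620.384°; sin(620.384°) = -0.9859.
δ = 23.44 × -0.9859 = -23.109° ≈ -23.11°.

-23.11°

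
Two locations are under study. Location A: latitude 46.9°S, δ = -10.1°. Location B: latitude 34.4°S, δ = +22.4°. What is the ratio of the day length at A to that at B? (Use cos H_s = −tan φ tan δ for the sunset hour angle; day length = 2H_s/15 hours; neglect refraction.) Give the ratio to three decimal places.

1.372

A: H_s = arccos(−tan -46.9° · tan -10.1°) = 100.97°, so 2H_s/15 = 13.4627 h.
B: H_s = arccos(−tan -34.4° · tan 22.4°) = 73.61°, so 2H_s/15 = 9.8147 h.
Ratio A/B = 13.4627 / 9.8147 = 1.3717.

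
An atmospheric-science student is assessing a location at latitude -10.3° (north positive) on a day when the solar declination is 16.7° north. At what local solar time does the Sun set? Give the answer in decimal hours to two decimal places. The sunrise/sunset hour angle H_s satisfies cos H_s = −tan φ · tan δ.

−tan φ tan δ = −(-0.1817)(0.3000) = 0.0545; H_s = arccos(0.0545) = 86.88°.
Sunset is at 12 + H_s/15 = 12 + 5.792 = 17.792 h local solar time.

17.79 h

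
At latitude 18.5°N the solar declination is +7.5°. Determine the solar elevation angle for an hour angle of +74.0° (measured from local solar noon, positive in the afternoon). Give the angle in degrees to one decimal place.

17.5°

With φ = 18.5°, δ = 7.5°, H = 74.00°: sin φ sin δ = 0.0414, cos φ cos δ cos H = 0.2592, so cos θ_z = 0.3006.
θ_z = arccos(0.3006) = 72.51°, so the elevation is 90° − 72.51° = 17.49°.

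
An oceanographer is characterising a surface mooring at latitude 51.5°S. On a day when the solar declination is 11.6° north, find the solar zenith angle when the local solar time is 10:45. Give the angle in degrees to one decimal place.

65.2°

Hour angle H = 15° × (10.75 − 12) = -18.75°.
cos θ_z = sin(-51.5°) sin(11.6°) + cos(-51.5°) cos(11.6°) cos(-18.75°) = -0.1574 + 0.5774 = 0.4200.
θ_z = arccos(0.4200) = 65.17°.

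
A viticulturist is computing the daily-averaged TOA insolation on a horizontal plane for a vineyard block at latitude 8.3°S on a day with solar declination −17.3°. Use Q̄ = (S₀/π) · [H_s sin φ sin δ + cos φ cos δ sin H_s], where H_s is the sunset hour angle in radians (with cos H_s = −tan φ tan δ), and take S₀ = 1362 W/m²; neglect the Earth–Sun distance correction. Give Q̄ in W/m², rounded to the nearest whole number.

439 W/m²

The sunset hour angle satisfies cos H_s = −tan φ tan δ = -0.0454, giving H_s = 92.60°. In radians, H_s = 1.6162.
H_s sin φ sin δ = 1.6162 × -0.1444 × -0.2974 = 0.0694.
cos φ cos δ sin H_s = 0.9895 × 0.9548 × 0.9990 = 0.9438.
Q̄ = (1362/π) × (0.0694 + 0.9438) = 433.54 × 1.0132 = 439.26 W/m².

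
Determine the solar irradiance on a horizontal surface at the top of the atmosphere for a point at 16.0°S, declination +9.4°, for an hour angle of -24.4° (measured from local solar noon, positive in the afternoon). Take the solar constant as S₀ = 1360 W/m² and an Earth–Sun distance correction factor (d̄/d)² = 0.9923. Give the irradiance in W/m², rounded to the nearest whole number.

With φ = -16.0°, δ = 9.4°, H = -24.40°: sin φ sin δ = -0.0450, cos φ cos δ cos H = 0.8637, so cos θ_z = 0.8187.
Top-of-atmosphere irradiance = S₀ (d̄/d)² cos θ_z = 1360 × 0.9923 × 0.8187 = 1104.86 W/m².

1105 W/m²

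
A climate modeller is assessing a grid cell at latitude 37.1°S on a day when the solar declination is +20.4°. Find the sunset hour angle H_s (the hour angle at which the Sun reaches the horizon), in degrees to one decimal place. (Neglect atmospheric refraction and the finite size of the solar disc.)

73.7°

The sunset hour angle satisfies cos H_s = −tan φ tan δ = 0.2813, giving H_s = 73.66°.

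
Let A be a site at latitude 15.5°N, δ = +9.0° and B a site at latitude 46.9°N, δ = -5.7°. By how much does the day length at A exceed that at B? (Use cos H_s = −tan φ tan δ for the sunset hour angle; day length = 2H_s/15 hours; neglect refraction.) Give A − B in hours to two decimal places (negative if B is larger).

+1.15 h

A: H_s = arccos(−tan 15.5° · tan 9.0°) = 92.52°, so 2H_s/15 = 12.3360 h.
B: H_s = arccos(−tan 46.9° · tan -5.7°) = 83.88°, so 2H_s/15 = 11.1840 h.
A − B = 12.3360 − 11.1840 = 1.1520 h.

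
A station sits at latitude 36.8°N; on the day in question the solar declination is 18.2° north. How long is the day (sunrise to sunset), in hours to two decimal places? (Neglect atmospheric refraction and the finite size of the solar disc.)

The sunset hour angle satisfies cos H_s = −tan φ tan δ = -0.2460, giving H_s = 104.24°.
Day length = 2 H_s / 15° h⁻¹ = 208.48° / 15 = 13.899 h.

13.90 hours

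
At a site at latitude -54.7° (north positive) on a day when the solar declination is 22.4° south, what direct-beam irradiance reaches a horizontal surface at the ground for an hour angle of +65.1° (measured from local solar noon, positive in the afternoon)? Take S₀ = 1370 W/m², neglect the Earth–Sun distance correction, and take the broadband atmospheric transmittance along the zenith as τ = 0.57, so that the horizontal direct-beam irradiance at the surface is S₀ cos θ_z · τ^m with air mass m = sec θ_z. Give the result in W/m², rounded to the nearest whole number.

cos θ_z = sin φ sin δ + cos φ cos δ cos H = (-0.8161)(-0.3811) + (0.5779)(0.9245)(0.4210) = 0.5359.
Air mass m = 1/cos θ_z = 1/0.5359 = 1.866; τ^m = 0.57^1.866 = 0.3503.
Surface direct beam = 1370 × 0.5359 × 0.3503 = 257.18 W/m².

257 W/m²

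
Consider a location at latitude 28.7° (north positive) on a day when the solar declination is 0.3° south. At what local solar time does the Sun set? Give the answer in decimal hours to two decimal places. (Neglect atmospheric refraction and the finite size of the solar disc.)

cos H_s = −tan(28.7°) · tan(-0.3°) = 0.0029, so H_s = arccos(0.0029) = 89.83°.
Sunset is at 12 + H_s/15 = 12 + 5.989 = 17.989 h local solar time.

17.99 h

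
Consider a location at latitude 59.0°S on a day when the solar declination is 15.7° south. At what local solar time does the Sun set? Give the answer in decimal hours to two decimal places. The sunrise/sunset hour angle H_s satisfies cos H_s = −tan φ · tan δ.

cos H_s = −tan(-59.0°) · tan(-15.7°) = -0.4678, so H_s = arccos(-0.4678) = 117.89°.
Sunset is at 12 + H_s/15 = 12 + 7.859 = 19.859 h local solar time.

19.86 h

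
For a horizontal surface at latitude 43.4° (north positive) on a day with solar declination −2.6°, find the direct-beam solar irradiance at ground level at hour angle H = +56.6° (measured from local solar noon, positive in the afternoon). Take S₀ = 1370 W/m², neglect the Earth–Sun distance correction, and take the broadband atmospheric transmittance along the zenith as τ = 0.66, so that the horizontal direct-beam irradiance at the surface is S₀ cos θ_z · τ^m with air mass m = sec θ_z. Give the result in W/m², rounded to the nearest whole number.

cos θ_z = sin(43.4°) sin(-2.6°) + cos(43.4°) cos(-2.6°) cos(56.60°) = -0.0312 + 0.3996 = 0.3684.
Air mass m = 1/cos θ_z = 1/0.3684 = 2.714; τ^m = 0.66^2.714 = 0.3238.
Surface direct beam = 1370 × 0.3684 × 0.3238 = 163.42 W/m².

163 W/m²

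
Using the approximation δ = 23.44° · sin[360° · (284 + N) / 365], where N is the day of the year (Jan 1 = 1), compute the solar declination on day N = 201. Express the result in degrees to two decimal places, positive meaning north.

360 × (284 + 201) / 365 = 478.356°; sin(478.356°) = 0.8800.
δ = 23.44 × 0.8800 = 20.627° ≈ +20.63°.

+20.63°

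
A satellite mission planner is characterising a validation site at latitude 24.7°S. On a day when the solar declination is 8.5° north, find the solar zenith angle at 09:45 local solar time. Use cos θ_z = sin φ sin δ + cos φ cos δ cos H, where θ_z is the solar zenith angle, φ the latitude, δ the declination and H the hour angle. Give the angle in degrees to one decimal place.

Hour angle H = 15° × (9.75 − 12) = -33.75°.
With φ = -24.7°, δ = 8.5°, H = -33.75°: sin φ sin δ = -0.0618, cos φ cos δ cos H = 0.7471, so cos θ_z = 0.6853.
θ_z = arccos(0.6853) = 46.74°.

46.7°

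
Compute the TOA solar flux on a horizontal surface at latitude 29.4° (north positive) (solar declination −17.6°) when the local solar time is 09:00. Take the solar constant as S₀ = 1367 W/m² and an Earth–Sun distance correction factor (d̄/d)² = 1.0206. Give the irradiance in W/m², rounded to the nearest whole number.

612 W/m²

Hour angle H = 15° × (9 − 12) = -45.00°.
cos θ_z = sin φ sin δ + cos φ cos δ cos H = (0.4909)(-0.3024) + (0.8712)(0.9532)(0.7071) = 0.4387.
Top-of-atmosphere irradiance = S₀ (d̄/d)² cos θ_z = 1367 × 1.0206 × 0.4387 = 612.06 W/m².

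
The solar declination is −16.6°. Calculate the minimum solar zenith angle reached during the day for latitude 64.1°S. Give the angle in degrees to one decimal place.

At local solar noon the hour angle is zero, so the zenith angle is |φ − δ| = |-64.1° − (-16.6°)| = 47.5°.

47.5°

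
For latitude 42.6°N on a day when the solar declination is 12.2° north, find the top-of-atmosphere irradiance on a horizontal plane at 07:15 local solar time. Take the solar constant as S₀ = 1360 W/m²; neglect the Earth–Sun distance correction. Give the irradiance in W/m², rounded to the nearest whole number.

509 W/m²

Hour angle H = 15° × (7.25 − 12) = -71.25°.
With φ = 42.6°, δ = 12.2°, H = -71.25°: sin φ sin δ = 0.1430, cos φ cos δ cos H = 0.2313, so cos θ_z = 0.3743.
Top-of-atmosphere irradiance = S₀ cos θ_z = 1360 × 0.3743 = 509.05 W/m².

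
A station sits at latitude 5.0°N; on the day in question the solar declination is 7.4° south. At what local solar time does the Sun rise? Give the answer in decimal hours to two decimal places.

−tan φ tan δ = −(0.0875)(-0.1299) = 0.0114; H_s = arccos(0.0114) = 89.35°.
Sunrise is at 12 − H_s/15 = 12 − 5.957 = 6.043 h local solar time.

6.04 h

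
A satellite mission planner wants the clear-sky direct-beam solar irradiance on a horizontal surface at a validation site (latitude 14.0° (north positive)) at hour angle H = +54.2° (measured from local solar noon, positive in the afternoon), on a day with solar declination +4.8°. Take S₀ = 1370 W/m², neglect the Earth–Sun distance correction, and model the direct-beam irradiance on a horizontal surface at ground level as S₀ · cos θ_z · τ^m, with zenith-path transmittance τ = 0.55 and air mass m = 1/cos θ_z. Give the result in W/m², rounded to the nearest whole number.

289 W/m²

cos θ_z = sin(14.0°) sin(4.8°) + cos(14.0°) cos(4.8°) cos(54.20°) = 0.0202 + 0.5656 = 0.5858.
Air mass m = 1/cos θ_z = 1/0.5858 = 1.707; τ^m = 0.55^1.707 = 0.3604.
Surface direct beam = 1370 × 0.5858 × 0.3604 = 289.24 W/m².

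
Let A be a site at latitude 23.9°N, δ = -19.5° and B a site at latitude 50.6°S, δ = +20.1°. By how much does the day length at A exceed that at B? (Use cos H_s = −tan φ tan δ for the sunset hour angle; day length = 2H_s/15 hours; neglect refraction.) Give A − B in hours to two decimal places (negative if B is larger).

+2.32 h

A: H_s = arccos(−tan 23.9° · tan -19.5°) = 80.97°, so 2H_s/15 = 10.7960 h.
B: H_s = arccos(−tan -50.6° · tan 20.1°) = 63.54°, so 2H_s/15 = 8.4720 h.
A − B = 10.7960 − 8.4720 = 2.3240 h.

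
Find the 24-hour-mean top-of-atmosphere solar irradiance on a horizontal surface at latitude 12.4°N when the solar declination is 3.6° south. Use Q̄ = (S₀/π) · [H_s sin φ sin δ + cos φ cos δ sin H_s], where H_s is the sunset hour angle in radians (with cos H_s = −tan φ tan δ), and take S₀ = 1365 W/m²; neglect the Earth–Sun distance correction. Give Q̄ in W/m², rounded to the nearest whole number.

414 W/m²

The sunset hour angle satisfies cos H_s = −tan φ tan δ = 0.0138, giving H_s = 89.21°. In radians, H_s = 1.5570.
H_s sin φ sin δ = 1.5570 × 0.2147 × -0.0628 = -0.0210.
cos φ cos δ sin H_s = 0.9767 × 0.9980 × 0.9999 = 0.9746.
Q̄ = (1365/π) × (-0.0210 + 0.9746) = 434.49 × 0.9536 = 414.33 W/m².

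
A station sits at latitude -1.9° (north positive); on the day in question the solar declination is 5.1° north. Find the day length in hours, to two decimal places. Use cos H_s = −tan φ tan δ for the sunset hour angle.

−tan φ tan δ = −(-0.0332)(0.0892) = 0.0030; H_s = arccos(0.0030) = 89.83°.
Day length = 2 H_s / 15° h⁻¹ = 179.66° / 15 = 11.977 h.

11.98 hours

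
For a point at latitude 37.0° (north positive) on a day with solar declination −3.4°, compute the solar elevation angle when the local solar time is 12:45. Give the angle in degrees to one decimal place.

Hour angle H = 15° × (12.75 − 12) = 11.25°.
cos θ_z = sin φ sin δ + cos φ cos δ cos H = (0.6018)(-0.0593) + (0.7986)(0.9982)(0.9808) = 0.7462.
θ_z = arccos(0.7462) = 41.74°, so the elevation is 90° − 41.74° = 48.26°.

48.3°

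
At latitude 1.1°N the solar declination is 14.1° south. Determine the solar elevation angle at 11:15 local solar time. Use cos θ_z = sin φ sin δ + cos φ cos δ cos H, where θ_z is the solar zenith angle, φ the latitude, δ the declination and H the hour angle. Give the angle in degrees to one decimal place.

Hour angle H = 15° × (11.25 − 12) = -11.25°.
cos θ_z = sin φ sin δ + cos φ cos δ cos H = (0.0192)(-0.2436) + (0.9998)(0.9699)(0.9808) = 0.9464.
θ_z = arccos(0.9464) = 18.84°, so the elevation is 90° − 18.84° = 71.16°.

71.2°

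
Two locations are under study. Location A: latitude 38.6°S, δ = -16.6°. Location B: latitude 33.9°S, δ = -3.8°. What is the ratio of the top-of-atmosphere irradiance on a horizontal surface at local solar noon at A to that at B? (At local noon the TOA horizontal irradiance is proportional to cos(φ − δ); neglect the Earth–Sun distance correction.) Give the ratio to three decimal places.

1.072

A: cos θ_z = cos(-38.6° − (-16.6°)) = 0.9272.
B: cos θ_z = cos(-33.9° − (-3.8°)) = 0.8652.
Ratio A/B = 0.9272 / 0.8652 = 1.0717.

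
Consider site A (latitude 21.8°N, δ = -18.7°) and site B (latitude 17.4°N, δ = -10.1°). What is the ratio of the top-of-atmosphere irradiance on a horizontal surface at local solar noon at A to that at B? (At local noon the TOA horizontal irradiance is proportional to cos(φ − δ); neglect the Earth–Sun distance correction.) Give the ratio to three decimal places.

A: cos θ_z = cos(21.8° − (-18.7°)) = 0.7604.
B: cos θ_z = cos(17.4° − (-10.1°)) = 0.8870.
Ratio A/B = 0.7604 / 0.8870 = 0.8573.

0.857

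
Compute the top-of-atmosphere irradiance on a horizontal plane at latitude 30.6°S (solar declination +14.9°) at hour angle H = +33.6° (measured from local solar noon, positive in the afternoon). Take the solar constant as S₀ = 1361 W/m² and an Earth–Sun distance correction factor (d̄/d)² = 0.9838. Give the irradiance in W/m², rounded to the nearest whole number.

752 W/m²

cos θ_z = sin φ sin δ + cos φ cos δ cos H = (-0.5090)(0.2571) + (0.8607)(0.9664)(0.8329) = 0.5619.
Top-of-atmosphere irradiance = S₀ (d̄/d)² cos θ_z = 1361 × 0.9838 × 0.5619 = 752.36 W/m².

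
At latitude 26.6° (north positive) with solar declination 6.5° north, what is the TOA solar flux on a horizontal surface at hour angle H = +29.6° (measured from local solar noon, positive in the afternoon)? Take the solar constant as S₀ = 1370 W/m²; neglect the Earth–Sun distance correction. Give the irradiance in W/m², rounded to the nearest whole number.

1128 W/m²

With φ = 26.6°, δ = 6.5°, H = 29.60°: sin φ sin δ = 0.0507, cos φ cos δ cos H = 0.7725, so cos θ_z = 0.8232.
Top-of-atmosphere irradiance = S₀ cos θ_z = 1370 × 0.8232 = 1127.78 W/m².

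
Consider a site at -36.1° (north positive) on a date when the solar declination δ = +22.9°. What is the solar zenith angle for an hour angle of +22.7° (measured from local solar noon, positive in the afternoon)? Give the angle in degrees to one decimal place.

62.8°

With φ = -36.1°, δ = 22.9°, H = 22.70°: sin φ sin δ = -0.2293, cos φ cos δ cos H = 0.6867, so cos θ_z = 0.4574.
θ_z = arccos(0.4574) = 62.78°.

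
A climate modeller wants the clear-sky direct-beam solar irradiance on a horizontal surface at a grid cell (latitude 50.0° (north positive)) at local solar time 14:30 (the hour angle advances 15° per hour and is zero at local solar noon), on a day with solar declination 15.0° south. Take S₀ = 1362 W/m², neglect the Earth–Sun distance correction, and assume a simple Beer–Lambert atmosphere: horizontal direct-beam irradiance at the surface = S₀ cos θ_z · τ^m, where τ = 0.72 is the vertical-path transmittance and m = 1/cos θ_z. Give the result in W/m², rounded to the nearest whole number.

131 W/m²

Hour angle H = 15° × (14.5 − 12) = 37.50°.
cos θ_z = sin(50.0°) sin(-15.0°) + cos(50.0°) cos(-15.0°) cos(37.50°) = -0.1983 + 0.4926 = 0.2943.
Air mass m = 1/cos θ_z = 1/0.2943 = 3.398; τ^m = 0.72^3.398 = 0.3275.
Surface direct beam = 1362 × 0.2943 × 0.3275 = 131.27 W/m².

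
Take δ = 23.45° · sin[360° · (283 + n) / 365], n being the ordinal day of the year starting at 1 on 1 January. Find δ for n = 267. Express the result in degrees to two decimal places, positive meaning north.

-1.01°

360 × (283 + 267) / 365 = 542.466°; sin(542.466°) = -0.0430.
δ = 23.45 × -0.0430 = -1.008° ≈ -1.01°.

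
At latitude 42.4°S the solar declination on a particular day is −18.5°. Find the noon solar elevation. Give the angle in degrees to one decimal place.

66.1°

At local solar noon the hour angle is zero, so the elevation is 90° − |φ − δ| = 90° − |-42.4° − (-18.5°)| = 90° − 23.9° = 66.1°.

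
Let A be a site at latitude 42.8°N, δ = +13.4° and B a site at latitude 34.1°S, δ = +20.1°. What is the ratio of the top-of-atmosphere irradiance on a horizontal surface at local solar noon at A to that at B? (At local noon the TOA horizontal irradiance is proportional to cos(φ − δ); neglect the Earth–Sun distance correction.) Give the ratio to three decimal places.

A: cos θ_z = cos(42.8° − (13.4°)) = 0.8712.
B: cos θ_z = cos(-34.1° − (20.1°)) = 0.5850.
Ratio A/B = 0.8712 / 0.5850 = 1.4892.

1.489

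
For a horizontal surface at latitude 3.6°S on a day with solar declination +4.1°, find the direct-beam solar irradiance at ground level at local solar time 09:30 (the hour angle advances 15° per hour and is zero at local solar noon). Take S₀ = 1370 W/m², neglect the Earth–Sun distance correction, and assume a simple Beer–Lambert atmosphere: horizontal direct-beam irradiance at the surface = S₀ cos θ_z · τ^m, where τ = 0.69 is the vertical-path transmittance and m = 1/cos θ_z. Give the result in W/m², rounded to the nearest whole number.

671 W/m²

Hour angle H = 15° × (9.5 − 12) = -37.50°.
cos θ_z = sin φ sin δ + cos φ cos δ cos H = (-0.0628)(0.0715) + (0.9980)(0.9974)(0.7934) = 0.7853.
Air mass m = 1/cos θ_z = 1/0.7853 = 1.273; τ^m = 0.69^1.273 = 0.6235.
Surface direct beam = 1370 × 0.7853 × 0.6235 = 670.80 W/m².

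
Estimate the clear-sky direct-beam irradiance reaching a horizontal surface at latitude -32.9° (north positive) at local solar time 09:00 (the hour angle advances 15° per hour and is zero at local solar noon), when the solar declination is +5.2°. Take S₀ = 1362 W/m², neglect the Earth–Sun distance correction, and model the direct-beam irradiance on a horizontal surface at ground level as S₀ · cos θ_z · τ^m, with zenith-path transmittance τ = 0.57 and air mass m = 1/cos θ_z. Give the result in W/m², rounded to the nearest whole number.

Hour angle H = 15° × (9 − 12) = -45.00°.
cos θ_z = sin(-32.9°) sin(5.2°) + cos(-32.9°) cos(5.2°) cos(-45.00°) = -0.0492 + 0.5913 = 0.5421.
Air mass m = 1/cos θ_z = 1/0.5421 = 1.845; τ^m = 0.57^1.845 = 0.3545.
Surface direct beam = 1362 × 0.5421 × 0.3545 = 261.74 W/m².

262 W/m²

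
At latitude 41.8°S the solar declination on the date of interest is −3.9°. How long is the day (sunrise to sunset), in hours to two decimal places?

cos H_s = −tan(-41.8°) · tan(-3.9°) = -0.0610, so H_s = arccos(-0.0610) = 93.50°.
Day length = 2 H_s / 15° h⁻¹ = 187.00° / 15 = 12.467 h.

12.47 hours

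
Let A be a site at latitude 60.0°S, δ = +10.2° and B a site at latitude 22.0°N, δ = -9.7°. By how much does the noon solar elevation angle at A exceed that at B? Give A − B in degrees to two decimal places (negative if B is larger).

A: 90° − |-60.0 − (10.2)| = 19.80°.
B: 90° − |22.0 − (-9.7)| = 58.30°.
A − B = 19.80 − 58.30 = -38.50°.

-38.50°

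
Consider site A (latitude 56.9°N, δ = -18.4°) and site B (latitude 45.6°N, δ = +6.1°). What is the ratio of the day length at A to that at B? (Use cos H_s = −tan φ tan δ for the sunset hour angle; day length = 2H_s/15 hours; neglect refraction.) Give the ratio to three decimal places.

0.616

A: H_s = arccos(−tan 56.9° · tan -18.4°) = 59.32°, so 2H_s/15 = 7.9093 h.
B: H_s = arccos(−tan 45.6° · tan 6.1°) = 96.27°, so 2H_s/15 = 12.8360 h.
Ratio A/B = 7.9093 / 12.8360 = 0.6162.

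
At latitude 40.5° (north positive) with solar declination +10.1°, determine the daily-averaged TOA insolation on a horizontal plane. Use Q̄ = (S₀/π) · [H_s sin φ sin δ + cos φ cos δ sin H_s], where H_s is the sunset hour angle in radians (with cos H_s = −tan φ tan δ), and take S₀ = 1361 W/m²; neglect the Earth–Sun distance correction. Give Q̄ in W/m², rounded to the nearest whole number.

cos H_s = −tan(40.5°) · tan(10.1°) = -0.1521, so H_s = arccos(-0.1521) = 98.75°. In radians, H_s = 1.7235.
H_s sin φ sin δ = 1.7235 × 0.6494 × 0.1754 = 0.1963.
cos φ cos δ sin H_s = 0.7604 × 0.9845 × 0.9884 = 0.7399.
Q̄ = (1361/π) × (0.1963 + 0.7399) = 433.22 × 0.9362 = 405.58 W/m².

406 W/m²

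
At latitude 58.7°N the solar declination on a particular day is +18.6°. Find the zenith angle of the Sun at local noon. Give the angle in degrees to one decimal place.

At local solar noon the hour angle is zero, so the zenith angle is |φ − δ| = |58.7° − (18.6°)| = 40.1°.

40.1°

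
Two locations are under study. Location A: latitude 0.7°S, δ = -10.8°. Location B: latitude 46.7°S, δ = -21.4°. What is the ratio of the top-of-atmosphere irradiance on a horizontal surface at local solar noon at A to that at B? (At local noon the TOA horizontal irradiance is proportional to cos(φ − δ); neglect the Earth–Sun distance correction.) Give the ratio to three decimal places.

1.089

A: cos θ_z = cos(-0.7° − (-10.8°)) = 0.9845.
B: cos θ_z = cos(-46.7° − (-21.4°)) = 0.9041.
Ratio A/B = 0.9845 / 0.9041 = 1.0889.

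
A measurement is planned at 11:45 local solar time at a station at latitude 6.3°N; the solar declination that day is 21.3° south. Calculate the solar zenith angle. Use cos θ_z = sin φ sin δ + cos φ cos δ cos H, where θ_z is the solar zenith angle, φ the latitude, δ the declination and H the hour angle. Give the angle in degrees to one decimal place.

Hour angle H = 15° × (11.75 − 12) = -3.75°.
cos θ_z = sin φ sin δ + cos φ cos δ cos H = (0.1097)(-0.3633) + (0.9940)(0.9317)(0.9979) = 0.8843.
θ_z = arccos(0.8843) = 27.83°.

27.8°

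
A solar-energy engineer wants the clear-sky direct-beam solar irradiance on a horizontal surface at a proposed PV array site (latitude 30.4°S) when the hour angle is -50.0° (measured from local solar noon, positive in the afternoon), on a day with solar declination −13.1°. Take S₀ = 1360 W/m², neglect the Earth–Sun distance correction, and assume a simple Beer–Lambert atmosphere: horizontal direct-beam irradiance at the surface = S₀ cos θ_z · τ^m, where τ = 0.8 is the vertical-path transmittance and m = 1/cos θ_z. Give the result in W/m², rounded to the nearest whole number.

cos θ_z = sin φ sin δ + cos φ cos δ cos H = (-0.5060)(-0.2267) + (0.8625)(0.9740)(0.6428) = 0.6547.
Air mass m = 1/cos θ_z = 1/0.6547 = 1.527; τ^m = 0.8^1.527 = 0.7112.
Surface direct beam = 1360 × 0.6547 × 0.7112 = 633.25 W/m².

633 W/m²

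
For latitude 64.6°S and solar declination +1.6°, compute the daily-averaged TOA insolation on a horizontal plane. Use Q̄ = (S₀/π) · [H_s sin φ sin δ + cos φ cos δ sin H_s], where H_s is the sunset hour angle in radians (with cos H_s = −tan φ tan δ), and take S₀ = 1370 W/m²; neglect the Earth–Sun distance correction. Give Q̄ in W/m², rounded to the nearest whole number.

−tan φ tan δ = −(-2.1060)(0.0279) = 0.0588; H_s = arccos(0.0588) = 86.63°. In radians, H_s = 1.5120.
H_s sin φ sin δ = 1.5120 × -0.9033 × 0.0279 = -0.0381.
cos φ cos δ sin H_s = 0.4289 × 0.9996 × 0.9983 = 0.4280.
Q̄ = (1370/π) × (-0.0381 + 0.4280) = 436.08 × 0.3899 = 170.03 W/m².

170 W/m²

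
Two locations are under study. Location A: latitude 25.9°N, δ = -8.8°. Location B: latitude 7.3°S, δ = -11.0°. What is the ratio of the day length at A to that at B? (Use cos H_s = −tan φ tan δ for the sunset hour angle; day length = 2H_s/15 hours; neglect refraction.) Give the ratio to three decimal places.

A: H_s = arccos(−tan 25.9° · tan -8.8°) = 85.69°, so 2H_s/15 = 11.4253 h.
B: H_s = arccos(−tan -7.3° · tan -11.0°) = 91.43°, so 2H_s/15 = 12.1907 h.
Ratio A/B = 11.4253 / 12.1907 = 0.9372.

0.937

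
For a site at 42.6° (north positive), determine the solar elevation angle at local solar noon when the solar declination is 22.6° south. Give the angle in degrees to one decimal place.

24.8°

At local solar noon the hour angle is zero, so the elevation is 90° − |φ − δ| = 90° − |42.6° − (-22.6°)| = 90° − 65.2° = 24.8°.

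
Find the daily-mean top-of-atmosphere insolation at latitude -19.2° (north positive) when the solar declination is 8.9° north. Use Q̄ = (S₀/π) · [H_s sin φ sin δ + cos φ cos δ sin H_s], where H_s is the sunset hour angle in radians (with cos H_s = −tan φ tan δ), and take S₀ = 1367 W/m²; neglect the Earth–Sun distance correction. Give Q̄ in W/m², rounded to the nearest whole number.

372 W/m²

The sunset hour angle satisfies cos H_s = −tan φ tan δ = 0.0545, giving H_s = 86.88°. In radians, H_s = 1.5163.
H_s sin φ sin δ = 1.5163 × -0.3289 × 0.1547 = -0.0772.
cos φ cos δ sin H_s = 0.9444 × 0.9880 × 0.9985 = 0.9317.
Q̄ = (1367/π) × (-0.0772 + 0.9317) = 435.13 × 0.8545 = 371.82 W/m².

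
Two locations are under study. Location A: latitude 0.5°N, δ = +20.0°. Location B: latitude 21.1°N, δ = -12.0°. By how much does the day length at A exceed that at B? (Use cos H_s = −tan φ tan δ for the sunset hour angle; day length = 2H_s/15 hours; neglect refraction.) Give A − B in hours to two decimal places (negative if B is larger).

A: H_s = arccos(−tan 0.5° · tan 20.0°) = 90.18°, so 2H_s/15 = 12.0240 h.
B: H_s = arccos(−tan 21.1° · tan -12.0°) = 85.30°, so 2H_s/15 = 11.3733 h.
A − B = 12.0240 − 11.3733 = 0.6507 h.

+0.65 h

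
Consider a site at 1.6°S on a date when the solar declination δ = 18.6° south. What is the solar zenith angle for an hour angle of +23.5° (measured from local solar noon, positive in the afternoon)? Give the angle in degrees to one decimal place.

With φ = -1.6°, δ = -18.6°, H = 23.50°: sin φ sin δ = 0.0089, cos φ cos δ cos H = 0.8688, so cos θ_z = 0.8777.
θ_z = arccos(0.8777) = 28.63°.

28.6°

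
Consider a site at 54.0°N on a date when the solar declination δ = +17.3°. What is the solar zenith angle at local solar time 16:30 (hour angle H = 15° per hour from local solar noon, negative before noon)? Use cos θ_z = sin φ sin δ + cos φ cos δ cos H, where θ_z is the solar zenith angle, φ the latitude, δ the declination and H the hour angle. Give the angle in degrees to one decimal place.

Hour angle H = 15° × (16.5 − 12) = 67.50°.
With φ = 54.0°, δ = 17.3°, H = 67.50°: sin φ sin δ = 0.2406, cos φ cos δ cos H = 0.2148, so cos θ_z = 0.4554.
θ_z = arccos(0.4554) = 62.91°.

62.9°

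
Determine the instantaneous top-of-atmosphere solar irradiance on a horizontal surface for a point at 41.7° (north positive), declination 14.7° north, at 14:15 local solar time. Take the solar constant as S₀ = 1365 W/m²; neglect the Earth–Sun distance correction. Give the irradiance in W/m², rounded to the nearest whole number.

1050 W/m²

Hour angle H = 15° × (14.25 − 12) = 33.75°.
cos θ_z = sin(41.7°) sin(14.7°) + cos(41.7°) cos(14.7°) cos(33.75°) = 0.1688 + 0.6005 = 0.7693.
Top-of-atmosphere irradiance = S₀ cos θ_z = 1365 × 0.7693 = 1050.09 W/m².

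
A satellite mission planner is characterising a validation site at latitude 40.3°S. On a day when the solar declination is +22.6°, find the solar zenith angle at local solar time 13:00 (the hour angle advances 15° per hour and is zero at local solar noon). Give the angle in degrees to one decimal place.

Hour angle H = 15° × (13 − 12) = 15.00°.
cos θ_z = sin φ sin δ + cos φ cos δ cos H = (-0.6468)(0.3843) + (0.7627)(0.9232)(0.9659) = 0.4315.
θ_z = arccos(0.4315) = 64.44°.

64.4°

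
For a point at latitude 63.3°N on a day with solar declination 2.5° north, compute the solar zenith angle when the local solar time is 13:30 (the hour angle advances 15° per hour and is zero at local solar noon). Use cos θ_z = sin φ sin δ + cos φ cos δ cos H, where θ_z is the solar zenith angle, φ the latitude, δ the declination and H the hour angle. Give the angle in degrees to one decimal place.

Hour angle H = 15° × (13.5 − 12) = 22.50°.
cos θ_z = sin(63.3°) sin(2.5°) + cos(63.3°) cos(2.5°) cos(22.50°) = 0.0390 + 0.4147 = 0.4537.
θ_z = arccos(0.4537) = 63.02°.

63.0°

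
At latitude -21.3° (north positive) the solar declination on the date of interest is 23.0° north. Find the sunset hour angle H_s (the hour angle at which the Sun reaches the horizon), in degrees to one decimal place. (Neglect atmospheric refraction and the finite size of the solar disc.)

80.5°

−tan φ tan δ = −(-0.3899)(0.4245) = 0.1655; H_s = arccos(0.1655) = 80.47°.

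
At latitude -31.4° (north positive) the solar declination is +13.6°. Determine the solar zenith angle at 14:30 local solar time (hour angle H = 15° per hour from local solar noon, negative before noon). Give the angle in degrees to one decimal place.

57.6°

Hour angle H = 15° × (14.5 − 12) = 37.50°.
cos θ_z = sin(-31.4°) sin(13.6°) + cos(-31.4°) cos(13.6°) cos(37.50°) = -0.1225 + 0.6582 = 0.5357.
θ_z = arccos(0.5357) = 57.61°.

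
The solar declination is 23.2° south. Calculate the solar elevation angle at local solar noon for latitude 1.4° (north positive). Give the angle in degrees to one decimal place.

65.4°

At local solar noon the hour angle is zero, so the elevation is 90° − |φ − δ| = 90° − |1.4° − (-23.2°)| = 90° − 24.6° = 65.4°.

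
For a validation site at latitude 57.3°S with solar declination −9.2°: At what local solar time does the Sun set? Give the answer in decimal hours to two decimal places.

The sunset hour angle satisfies cos H_s = −tan φ tan δ = -0.2523, giving H_s = 104.61°.
Sunset is at 12 + H_s/15 = 12 + 6.974 = 18.974 h local solar time.

18.97 h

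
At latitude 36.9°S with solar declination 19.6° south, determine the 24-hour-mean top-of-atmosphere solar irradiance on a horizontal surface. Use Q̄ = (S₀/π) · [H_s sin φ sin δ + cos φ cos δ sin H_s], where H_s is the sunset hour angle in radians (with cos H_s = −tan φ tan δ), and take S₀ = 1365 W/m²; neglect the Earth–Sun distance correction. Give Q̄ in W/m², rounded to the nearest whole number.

The sunset hour angle satisfies cos H_s = −tan φ tan δ = -0.2674, giving H_s = 105.51°. In radians, H_s = 1.8415.
H_s sin φ sin δ = 1.8415 × -0.6004 × -0.3355 = 0.3709.
cos φ cos δ sin H_s = 0.7997 × 0.9421 × 0.9636 = 0.7260.
Q̄ = (1365/π) × (0.3709 + 0.7260) = 434.49 × 1.0969 = 476.59 W/m².

477 W/m²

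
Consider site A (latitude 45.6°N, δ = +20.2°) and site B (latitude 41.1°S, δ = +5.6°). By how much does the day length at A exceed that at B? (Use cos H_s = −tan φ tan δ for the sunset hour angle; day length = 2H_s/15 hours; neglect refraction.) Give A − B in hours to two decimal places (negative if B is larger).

+3.60 h

A: H_s = arccos(−tan 45.6° · tan 20.2°) = 112.07°, so 2H_s/15 = 14.9427 h.
B: H_s = arccos(−tan -41.1° · tan 5.6°) = 85.09°, so 2H_s/15 = 11.3453 h.
A − B = 14.9427 − 11.3453 = 3.5974 h.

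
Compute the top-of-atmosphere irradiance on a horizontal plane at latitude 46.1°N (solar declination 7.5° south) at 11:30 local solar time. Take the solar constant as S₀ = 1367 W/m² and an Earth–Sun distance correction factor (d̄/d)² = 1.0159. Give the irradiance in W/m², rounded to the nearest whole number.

816 W/m²

Hour angle H = 15° × (11.5 − 12) = -7.50°.
cos θ_z = sin φ sin δ + cos φ cos δ cos H = (0.7206)(-0.1305) + (0.6934)(0.9914)(0.9914) = 0.5875.
Top-of-atmosphere irradiance = S₀ (d̄/d)² cos θ_z = 1367 × 1.0159 × 0.5875 = 815.88 W/m².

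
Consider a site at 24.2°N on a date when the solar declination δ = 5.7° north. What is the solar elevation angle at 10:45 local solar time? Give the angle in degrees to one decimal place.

64.2°

Hour angle H = 15° × (10.75 − 12) = -18.75°.
cos θ_z = sin φ sin δ + cos φ cos δ cos H = (0.4099)(0.0993) + (0.9121)(0.9951)(0.9469) = 0.9001.
θ_z = arccos(0.9001) = 25.83°, so the elevation is 90° − 25.83° = 64.17°.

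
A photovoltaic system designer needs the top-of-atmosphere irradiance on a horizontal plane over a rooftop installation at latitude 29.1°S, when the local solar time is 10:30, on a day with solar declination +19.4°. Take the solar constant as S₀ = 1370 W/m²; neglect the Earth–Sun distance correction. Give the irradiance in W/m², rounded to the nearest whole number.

Hour angle H = 15° × (10.5 − 12) = -22.50°.
cos θ_z = sin(-29.1°) sin(19.4°) + cos(-29.1°) cos(19.4°) cos(-22.50°) = -0.1615 + 0.7614 = 0.5999.
Top-of-atmosphere irradiance = S₀ cos θ_z = 1370 × 0.5999 = 821.86 W/m².

822 W/m²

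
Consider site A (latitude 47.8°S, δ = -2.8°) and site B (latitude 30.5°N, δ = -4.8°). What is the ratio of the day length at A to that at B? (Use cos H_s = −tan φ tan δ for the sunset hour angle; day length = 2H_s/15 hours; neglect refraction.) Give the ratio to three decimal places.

1.068

A: H_s = arccos(−tan -47.8° · tan -2.8°) = 93.09°, so 2H_s/15 = 12.4120 h.
B: H_s = arccos(−tan 30.5° · tan -4.8°) = 87.16°, so 2H_s/15 = 11.6213 h.
Ratio A/B = 12.4120 / 11.6213 = 1.0680.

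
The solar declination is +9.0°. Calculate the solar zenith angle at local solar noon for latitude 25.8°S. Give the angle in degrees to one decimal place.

At local solar noon the hour angle is zero, so the zenith angle is |φ − δ| = |-25.8° − (9.0°)| = 34.8°.

34.8°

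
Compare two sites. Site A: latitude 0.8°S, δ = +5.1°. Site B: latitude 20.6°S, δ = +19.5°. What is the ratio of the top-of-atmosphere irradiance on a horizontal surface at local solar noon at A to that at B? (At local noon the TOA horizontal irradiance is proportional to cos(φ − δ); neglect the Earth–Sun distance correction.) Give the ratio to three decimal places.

1.300

A: cos θ_z = cos(-0.8° − (5.1°)) = 0.9947.
B: cos θ_z = cos(-20.6° − (19.5°)) = 0.7649.
Ratio A/B = 0.9947 / 0.7649 = 1.3004.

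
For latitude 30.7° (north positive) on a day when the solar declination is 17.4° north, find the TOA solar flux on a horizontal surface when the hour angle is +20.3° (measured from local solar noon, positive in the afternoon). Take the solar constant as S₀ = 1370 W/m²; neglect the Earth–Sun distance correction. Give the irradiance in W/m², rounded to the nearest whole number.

With φ = 30.7°, δ = 17.4°, H = 20.30°: sin φ sin δ = 0.1527, cos φ cos δ cos H = 0.7695, so cos θ_z = 0.9222.
Top-of-atmosphere irradiance = S₀ cos θ_z = 1370 × 0.9222 = 1263.41 W/m².

1263 W/m²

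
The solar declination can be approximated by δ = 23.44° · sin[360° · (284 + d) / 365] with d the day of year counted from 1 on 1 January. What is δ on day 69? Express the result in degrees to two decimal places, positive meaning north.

360 × (284 + 69) / 365 = 348.164°; sin(348.164°) = -0.2051.
δ = 23.44 × -0.2051 = -4.808° ≈ -4.81°.

-4.81°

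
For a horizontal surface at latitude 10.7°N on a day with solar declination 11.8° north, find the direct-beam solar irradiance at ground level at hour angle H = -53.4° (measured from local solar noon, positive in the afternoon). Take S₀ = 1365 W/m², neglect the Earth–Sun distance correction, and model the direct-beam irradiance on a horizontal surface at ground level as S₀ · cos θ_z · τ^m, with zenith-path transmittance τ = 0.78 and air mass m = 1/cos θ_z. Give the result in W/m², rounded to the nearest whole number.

556 W/m²

cos θ_z = sin φ sin δ + cos φ cos δ cos H = (0.1857)(0.2045) + (0.9826)(0.9789)(0.5962) = 0.6114.
Air mass m = 1/cos θ_z = 1/0.6114 = 1.636; τ^m = 0.78^1.636 = 0.6660.
Surface direct beam = 1365 × 0.6114 × 0.6660 = 555.82 W/m².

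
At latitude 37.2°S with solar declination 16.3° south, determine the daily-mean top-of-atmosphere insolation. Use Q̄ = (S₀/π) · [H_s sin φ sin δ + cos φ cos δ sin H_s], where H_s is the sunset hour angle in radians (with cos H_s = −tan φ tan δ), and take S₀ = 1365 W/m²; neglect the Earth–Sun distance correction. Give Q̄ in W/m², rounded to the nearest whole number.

456 W/m²

The sunset hour angle satisfies cos H_s = −tan φ tan δ = -0.2220, giving H_s = 102.83°. In radians, H_s = 1.7947.
H_s sin φ sin δ = 1.7947 × -0.6046 × -0.2807 = 0.3046.
cos φ cos δ sin H_s = 0.7965 × 0.9598 × 0.9750 = 0.7454.
Q̄ = (1365/π) × (0.3046 + 0.7454) = 434.49 × 1.0500 = 456.21 W/m².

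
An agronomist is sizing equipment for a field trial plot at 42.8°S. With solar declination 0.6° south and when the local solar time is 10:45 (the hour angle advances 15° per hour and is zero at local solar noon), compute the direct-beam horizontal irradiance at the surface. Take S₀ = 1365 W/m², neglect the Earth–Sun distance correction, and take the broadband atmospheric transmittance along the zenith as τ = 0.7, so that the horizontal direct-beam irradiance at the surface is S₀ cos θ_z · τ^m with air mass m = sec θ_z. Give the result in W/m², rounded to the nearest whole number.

Hour angle H = 15° × (10.75 − 12) = -18.75°.
With φ = -42.8°, δ = -0.6°, H = -18.75°: sin φ sin δ = 0.0071, cos φ cos δ cos H = 0.6948, so cos θ_z = 0.7019.
Air mass m = 1/cos θ_z = 1/0.7019 = 1.425; τ^m = 0.7^1.425 = 0.6015.
Surface direct beam = 1365 × 0.7019 × 0.6015 = 576.29 W/m².

576 W/m²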